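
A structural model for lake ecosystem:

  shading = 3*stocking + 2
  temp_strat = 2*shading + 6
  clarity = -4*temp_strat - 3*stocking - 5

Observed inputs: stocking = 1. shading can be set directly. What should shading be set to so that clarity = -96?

shading = 8

Intervening on shading fixes its value directly, overriding its dependence on stocking.
Substituting into the clarity equation gives clarity = -8*shading - 32.
Solve -8*shading - 32 = -96: shading = (-96 + 32) / -8 = 8.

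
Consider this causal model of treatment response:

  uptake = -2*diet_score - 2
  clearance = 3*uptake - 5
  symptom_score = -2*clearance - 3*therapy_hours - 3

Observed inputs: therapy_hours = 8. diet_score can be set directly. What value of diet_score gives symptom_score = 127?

Substituting into the clearance equation gives clearance = -6*diet_score - 11.
symptom_score becomes 12*diet_score - 5.
Solve 12*diet_score - 5 = 127: diet_score = (127 + 5) / 12 = 11.

diet_score = 11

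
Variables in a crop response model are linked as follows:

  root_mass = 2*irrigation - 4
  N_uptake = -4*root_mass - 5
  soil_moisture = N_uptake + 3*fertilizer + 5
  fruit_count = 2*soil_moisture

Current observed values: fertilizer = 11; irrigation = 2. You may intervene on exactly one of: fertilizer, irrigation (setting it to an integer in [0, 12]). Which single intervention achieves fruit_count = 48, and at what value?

set fertilizer = 8

Intervening on fertilizer: with other inputs at their observed values, fruit_count = 6*fertilizer. Solving for 48 gives fertilizer = 8, within [0, 12].
Intervening on irrigation: fruit_count = -16*irrigation + 98. Reaching 48 requires irrigation = 25/8, not an integer.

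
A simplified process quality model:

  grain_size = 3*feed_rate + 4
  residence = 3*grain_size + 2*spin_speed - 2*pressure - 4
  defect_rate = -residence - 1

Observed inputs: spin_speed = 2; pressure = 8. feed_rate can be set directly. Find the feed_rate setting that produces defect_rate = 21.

Substituting into the residence equation gives residence = 9*feed_rate - 4.
Substituting into the defect_rate equation gives defect_rate = -9*feed_rate + 3.
Solve -9*feed_rate + 3 = 21: feed_rate = (21 - 3) / -9 = -2.

feed_rate = -2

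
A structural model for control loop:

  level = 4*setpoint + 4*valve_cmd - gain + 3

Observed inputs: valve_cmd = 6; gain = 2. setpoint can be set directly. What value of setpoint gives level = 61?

setpoint = 9

Substituting into the level equation gives level = 4*setpoint + 25.
Solve 4*setpoint + 25 = 61: setpoint = (61 - 25) / 4 = 9.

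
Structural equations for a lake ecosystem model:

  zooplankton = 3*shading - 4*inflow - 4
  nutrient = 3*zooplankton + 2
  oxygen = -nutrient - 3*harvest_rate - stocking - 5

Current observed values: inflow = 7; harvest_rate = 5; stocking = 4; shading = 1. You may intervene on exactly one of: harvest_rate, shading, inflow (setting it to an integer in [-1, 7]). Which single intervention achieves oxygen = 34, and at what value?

set shading = 4

Intervening on harvest_rate: oxygen = -3*harvest_rate + 76. Reaching 34 requires harvest_rate = 14, outside [-1, 7].
Intervening on shading: with other inputs at their observed values, oxygen = -9*shading + 70. Solving for 34 gives shading = 4, within [-1, 7].
Intervening on inflow: oxygen = 12*inflow - 23. Reaching 34 requires inflow = 19/4, not an integer.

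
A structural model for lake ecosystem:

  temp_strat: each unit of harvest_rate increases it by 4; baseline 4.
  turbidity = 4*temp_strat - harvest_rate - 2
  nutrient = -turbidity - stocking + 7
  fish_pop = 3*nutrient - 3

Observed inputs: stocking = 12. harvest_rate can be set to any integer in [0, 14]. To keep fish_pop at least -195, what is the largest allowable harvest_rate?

harvest_rate = 3

Substituting into the turbidity equation gives turbidity = 15*harvest_rate + 14.
nutrient becomes -15*harvest_rate - 19.
fish_pop becomes -45*harvest_rate - 60.
Require -45*harvest_rate - 60 ≥ -195, so harvest_rate ≤ 3.
The largest integer in [0, 14] satisfying this is 3.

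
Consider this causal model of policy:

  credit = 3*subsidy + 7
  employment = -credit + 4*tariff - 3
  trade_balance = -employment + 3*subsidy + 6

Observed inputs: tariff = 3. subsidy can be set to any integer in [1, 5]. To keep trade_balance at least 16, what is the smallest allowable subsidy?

subsidy = 2

Substituting into the employment equation gives employment = -3*subsidy + 2.
So trade_balance = 6*subsidy + 4.
Require 6*subsidy + 4 ≥ 16, so subsidy ≥ 2.
The smallest integer in [1, 5] satisfying this is 2.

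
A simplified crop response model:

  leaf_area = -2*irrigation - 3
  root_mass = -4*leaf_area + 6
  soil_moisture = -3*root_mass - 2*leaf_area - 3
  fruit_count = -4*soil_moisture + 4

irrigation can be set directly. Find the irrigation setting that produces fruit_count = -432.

irrigation = -8

Substituting into the root_mass equation gives root_mass = 8*irrigation + 18.
Substituting into the soil_moisture equation gives soil_moisture = -20*irrigation - 51.
Substituting into the fruit_count equation gives fruit_count = 80*irrigation + 208.
Solve 80*irrigation + 208 = -432: irrigation = (-432 - 208) / 80 = -8.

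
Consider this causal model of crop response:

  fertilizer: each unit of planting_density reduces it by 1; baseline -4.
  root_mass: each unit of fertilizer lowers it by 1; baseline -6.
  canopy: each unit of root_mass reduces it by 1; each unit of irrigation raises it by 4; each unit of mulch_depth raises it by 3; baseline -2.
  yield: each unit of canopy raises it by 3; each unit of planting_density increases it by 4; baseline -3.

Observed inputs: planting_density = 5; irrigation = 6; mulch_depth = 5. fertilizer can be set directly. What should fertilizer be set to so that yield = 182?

Intervening on fertilizer fixes its value directly, overriding its dependence on planting_density.
Substituting into the canopy equation gives canopy = fertilizer + 43.
Substituting into the yield equation gives yield = 3*fertilizer + 146.
Solve 3*fertilizer + 146 = 182: fertilizer = (182 - 146) / 3 = 12.

fertilizer = 12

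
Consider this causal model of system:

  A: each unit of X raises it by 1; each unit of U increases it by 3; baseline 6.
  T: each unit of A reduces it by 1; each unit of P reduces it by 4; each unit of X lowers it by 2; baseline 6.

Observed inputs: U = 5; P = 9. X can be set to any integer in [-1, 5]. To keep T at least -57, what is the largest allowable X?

Substituting into the A equation gives A = X + 21.
This gives T = -3*X - 51.
Require -3*X - 51 ≥ -57, so X ≤ 2.
The largest integer in [-1, 5] satisfying this is 2.

X = 2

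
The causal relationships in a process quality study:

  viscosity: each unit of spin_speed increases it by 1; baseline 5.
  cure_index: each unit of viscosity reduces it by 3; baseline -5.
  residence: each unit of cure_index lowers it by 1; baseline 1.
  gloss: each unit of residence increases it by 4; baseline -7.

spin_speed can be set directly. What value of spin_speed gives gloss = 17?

spin_speed = -5

Substituting into the cure_index equation gives cure_index = -3*spin_speed - 20.
residence becomes 3*spin_speed + 21.
So gloss = 12*spin_speed + 77.
Solve 12*spin_speed + 77 = 17: spin_speed = (17 - 77) / 12 = -5.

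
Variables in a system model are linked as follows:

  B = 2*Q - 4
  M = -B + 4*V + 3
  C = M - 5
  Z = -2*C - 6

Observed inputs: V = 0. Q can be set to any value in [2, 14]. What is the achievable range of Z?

-2 to 46

Substituting into the M equation gives M = -2*Q + 7.
This gives C = -2*Q + 2.
Substituting into the Z equation gives Z = 4*Q - 10.
Linear in Q, so extremes are at the endpoints: Q = 2 gives Z = -2; Q = 14 gives Z = 46.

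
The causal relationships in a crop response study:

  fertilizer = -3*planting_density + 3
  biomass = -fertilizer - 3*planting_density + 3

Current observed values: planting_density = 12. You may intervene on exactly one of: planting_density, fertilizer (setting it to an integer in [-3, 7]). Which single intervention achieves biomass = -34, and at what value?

set fertilizer = 1

Intervening on planting_density: the paths from planting_density to biomass cancel (net effect zero), leaving biomass = 0; -34 is unreachable this way.
Intervening on fertilizer: with other inputs at their observed values, biomass = -fertilizer - 33. Solving for -34 gives fertilizer = 1, within [-3, 7].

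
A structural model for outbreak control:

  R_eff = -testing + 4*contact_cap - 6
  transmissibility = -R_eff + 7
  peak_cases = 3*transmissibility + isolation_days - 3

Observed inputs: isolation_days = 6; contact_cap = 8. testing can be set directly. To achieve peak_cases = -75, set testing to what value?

testing = -7

Substituting into the R_eff equation gives R_eff = -testing + 26.
This gives transmissibility = testing - 19.
This gives peak_cases = 3*testing - 54.
Solve 3*testing - 54 = -75: testing = (-75 + 54) / 3 = -7.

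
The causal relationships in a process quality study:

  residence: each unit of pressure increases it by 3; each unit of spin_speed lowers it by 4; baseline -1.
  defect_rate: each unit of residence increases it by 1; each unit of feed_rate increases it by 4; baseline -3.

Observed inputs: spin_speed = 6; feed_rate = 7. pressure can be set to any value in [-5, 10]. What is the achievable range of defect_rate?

Substituting into the residence equation gives residence = 3*pressure - 25.
Substituting into the defect_rate equation gives defect_rate = 3*pressure.
Linear in pressure, so extremes are at the endpoints: pressure = -5 gives defect_rate = -15; pressure = 10 gives defect_rate = 30.

-15 to 30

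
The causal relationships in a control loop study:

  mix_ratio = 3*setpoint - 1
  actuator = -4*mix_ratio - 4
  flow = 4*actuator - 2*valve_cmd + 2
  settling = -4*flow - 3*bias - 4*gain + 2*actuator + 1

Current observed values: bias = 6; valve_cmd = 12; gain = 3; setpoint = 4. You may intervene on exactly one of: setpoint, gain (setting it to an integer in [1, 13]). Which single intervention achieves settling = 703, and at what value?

set gain = 10

Intervening on setpoint: settling = 168*setpoint + 59. Reaching 703 requires setpoint = 23/6, not an integer.
Intervening on gain: with other inputs at their observed values, settling = -4*gain + 743. Solving for 703 gives gain = 10, within [1, 13].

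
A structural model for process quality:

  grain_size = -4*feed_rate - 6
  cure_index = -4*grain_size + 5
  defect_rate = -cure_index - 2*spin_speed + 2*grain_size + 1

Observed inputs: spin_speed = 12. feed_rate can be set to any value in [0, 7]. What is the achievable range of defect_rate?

Substituting into the cure_index equation gives cure_index = 16*feed_rate + 29.
Substituting into the defect_rate equation gives defect_rate = -24*feed_rate - 64.
Linear in feed_rate, so extremes are at the endpoints: feed_rate = 0 gives defect_rate = -64; feed_rate = 7 gives defect_rate = -232.

-232 to -64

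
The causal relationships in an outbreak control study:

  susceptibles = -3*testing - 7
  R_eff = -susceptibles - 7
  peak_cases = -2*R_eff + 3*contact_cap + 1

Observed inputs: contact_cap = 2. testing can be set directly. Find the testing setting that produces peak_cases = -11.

Substituting into the R_eff equation gives R_eff = 3*testing.
Substituting into the peak_cases equation gives peak_cases = -6*testing + 7.
Solve -6*testing + 7 = -11: testing = (-11 - 7) / -6 = 3.

testing = 3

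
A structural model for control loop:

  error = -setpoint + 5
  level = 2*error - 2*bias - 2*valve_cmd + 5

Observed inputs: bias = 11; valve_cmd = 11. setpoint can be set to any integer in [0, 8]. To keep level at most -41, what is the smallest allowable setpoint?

setpoint = 6

Substituting into the level equation gives level = -2*setpoint - 29.
Require -2*setpoint - 29 ≤ -41, so setpoint ≥ 6.
The smallest integer in [0, 8] satisfying this is 6.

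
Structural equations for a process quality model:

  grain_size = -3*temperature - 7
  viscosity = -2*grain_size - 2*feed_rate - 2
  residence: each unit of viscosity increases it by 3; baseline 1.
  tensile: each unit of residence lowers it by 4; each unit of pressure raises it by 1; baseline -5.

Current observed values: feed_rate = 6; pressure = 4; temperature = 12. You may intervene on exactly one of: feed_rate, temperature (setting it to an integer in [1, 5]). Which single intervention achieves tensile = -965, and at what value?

set feed_rate = 2

Intervening on feed_rate: with other inputs at their observed values, tensile = 24*feed_rate - 1013. Solving for -965 gives feed_rate = 2, within [1, 5].
Intervening on temperature: tensile = -72*temperature - 5. Reaching -965 requires temperature = 40/3, not an integer.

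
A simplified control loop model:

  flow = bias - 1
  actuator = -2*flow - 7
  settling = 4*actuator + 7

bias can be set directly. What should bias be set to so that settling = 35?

bias = -6

Substituting into the actuator equation gives actuator = -2*bias - 5.
Substituting into the settling equation gives settling = -8*bias - 13.
Solve -8*bias - 13 = 35: bias = (35 + 13) / -8 = -6.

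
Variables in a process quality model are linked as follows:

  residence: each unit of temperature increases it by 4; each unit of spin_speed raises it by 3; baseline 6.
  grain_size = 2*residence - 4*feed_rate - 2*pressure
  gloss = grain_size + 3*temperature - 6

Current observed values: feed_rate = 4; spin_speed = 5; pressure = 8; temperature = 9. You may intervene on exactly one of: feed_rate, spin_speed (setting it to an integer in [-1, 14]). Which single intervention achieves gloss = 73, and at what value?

set spin_speed = 0

Intervening on feed_rate: gloss = -4*feed_rate + 119. Reaching 73 requires feed_rate = 23/2, not an integer.
Intervening on spin_speed: with other inputs at their observed values, gloss = 6*spin_speed + 73. Solving for 73 gives spin_speed = 0, within [-1, 14].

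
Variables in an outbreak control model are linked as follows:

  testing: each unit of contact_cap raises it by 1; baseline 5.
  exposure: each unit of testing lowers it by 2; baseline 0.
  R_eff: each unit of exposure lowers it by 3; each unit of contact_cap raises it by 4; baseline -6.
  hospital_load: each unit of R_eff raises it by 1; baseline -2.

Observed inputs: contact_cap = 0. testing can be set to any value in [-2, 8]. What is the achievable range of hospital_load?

-20 to 40

Intervening on testing fixes its value directly, overriding its dependence on contact_cap.
Substituting into the R_eff equation gives R_eff = 6*testing - 6.
hospital_load becomes 6*testing - 8.
Linear in testing, so extremes are at the endpoints: testing = -2 gives hospital_load = -20; testing = 8 gives hospital_load = 40.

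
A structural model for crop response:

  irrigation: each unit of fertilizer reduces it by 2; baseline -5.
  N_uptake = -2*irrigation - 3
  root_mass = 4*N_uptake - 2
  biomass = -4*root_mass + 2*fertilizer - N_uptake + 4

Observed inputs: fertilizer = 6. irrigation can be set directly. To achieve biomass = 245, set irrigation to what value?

irrigation = 5

Intervening on irrigation fixes its value directly, overriding its dependence on fertilizer.
Substituting into the root_mass equation gives root_mass = -8*irrigation - 14.
Substituting into the biomass equation gives biomass = 34*irrigation + 75.
Solve 34*irrigation + 75 = 245: irrigation = (245 - 75) / 34 = 5.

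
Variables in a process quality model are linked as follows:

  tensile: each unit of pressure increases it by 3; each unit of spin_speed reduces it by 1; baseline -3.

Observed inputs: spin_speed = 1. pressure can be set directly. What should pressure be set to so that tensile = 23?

Substituting into the tensile equation gives tensile = 3*pressure - 4.
Solve 3*pressure - 4 = 23: pressure = (23 + 4) / 3 = 9.

pressure = 9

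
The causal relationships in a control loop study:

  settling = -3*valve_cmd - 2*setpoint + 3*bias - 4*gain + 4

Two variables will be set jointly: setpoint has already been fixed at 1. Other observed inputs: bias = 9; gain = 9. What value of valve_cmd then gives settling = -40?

With setpoint held at 1:
Substituting into the settling equation gives settling = -3*valve_cmd - 7.
Solve -3*valve_cmd - 7 = -40: valve_cmd = (-40 + 7) / -3 = 11.

valve_cmd = 11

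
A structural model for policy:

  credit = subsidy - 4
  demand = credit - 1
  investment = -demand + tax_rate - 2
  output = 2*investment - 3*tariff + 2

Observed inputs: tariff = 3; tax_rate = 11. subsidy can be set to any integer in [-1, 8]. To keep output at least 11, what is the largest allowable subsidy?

Substituting into the demand equation gives demand = subsidy - 5.
This gives investment = -subsidy + 14.
output becomes -2*subsidy + 21.
Require -2*subsidy + 21 ≥ 11, so subsidy ≤ 5.
The largest integer in [-1, 8] satisfying this is 5.

subsidy = 5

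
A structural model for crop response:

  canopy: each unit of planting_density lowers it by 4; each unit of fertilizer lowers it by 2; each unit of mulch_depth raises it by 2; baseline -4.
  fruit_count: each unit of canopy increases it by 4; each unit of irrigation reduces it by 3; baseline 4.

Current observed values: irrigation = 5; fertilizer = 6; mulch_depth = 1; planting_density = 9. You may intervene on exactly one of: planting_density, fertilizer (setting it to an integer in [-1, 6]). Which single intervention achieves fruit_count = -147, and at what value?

set planting_density = 5

Intervening on planting_density: with other inputs at their observed values, fruit_count = -16*planting_density - 67. Solving for -147 gives planting_density = 5, within [-1, 6].
Intervening on fertilizer: fruit_count = -8*fertilizer - 163. Reaching -147 requires fertilizer = -2, outside [-1, 6].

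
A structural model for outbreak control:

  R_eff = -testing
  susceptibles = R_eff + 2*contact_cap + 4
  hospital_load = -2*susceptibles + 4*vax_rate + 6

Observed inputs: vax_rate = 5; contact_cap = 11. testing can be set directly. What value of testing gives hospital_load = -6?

Substituting into the susceptibles equation gives susceptibles = -testing + 26.
hospital_load becomes 2*testing - 26.
Solve 2*testing - 26 = -6: testing = (-6 + 26) / 2 = 10.

testing = 10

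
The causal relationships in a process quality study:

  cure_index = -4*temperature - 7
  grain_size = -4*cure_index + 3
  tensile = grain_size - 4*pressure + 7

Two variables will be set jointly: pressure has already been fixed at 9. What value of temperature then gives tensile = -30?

With pressure held at 9:
Substituting into the grain_size equation gives grain_size = 16*temperature + 31.
Substituting into the tensile equation gives tensile = 16*temperature + 2.
Solve 16*temperature + 2 = -30: temperature = (-30 - 2) / 16 = -2.

temperature = -2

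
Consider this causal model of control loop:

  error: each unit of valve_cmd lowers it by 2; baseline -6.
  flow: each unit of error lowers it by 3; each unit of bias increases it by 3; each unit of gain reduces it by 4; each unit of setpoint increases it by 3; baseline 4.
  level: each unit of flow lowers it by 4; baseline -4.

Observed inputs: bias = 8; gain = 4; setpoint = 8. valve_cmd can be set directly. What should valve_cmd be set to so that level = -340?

Substituting into the flow equation gives flow = 6*valve_cmd + 54.
level becomes -24*valve_cmd - 220.
Solve -24*valve_cmd - 220 = -340: valve_cmd = (-340 + 220) / -24 = 5.

valve_cmd = 5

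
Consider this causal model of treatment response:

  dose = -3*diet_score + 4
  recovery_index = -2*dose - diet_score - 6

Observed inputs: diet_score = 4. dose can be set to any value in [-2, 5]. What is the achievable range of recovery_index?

Intervening on dose fixes its value directly, overriding its dependence on diet_score.
Substituting into the recovery_index equation gives recovery_index = -2*dose - 10.
Linear in dose, so extremes are at the endpoints: dose = -2 gives recovery_index = -6; dose = 5 gives recovery_index = -20.

-20 to -6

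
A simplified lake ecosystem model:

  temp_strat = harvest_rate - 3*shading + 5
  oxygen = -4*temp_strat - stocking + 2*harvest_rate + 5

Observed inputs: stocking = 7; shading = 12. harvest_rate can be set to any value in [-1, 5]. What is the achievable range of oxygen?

112 to 124

Substituting into the temp_strat equation gives temp_strat = harvest_rate - 31.
oxygen becomes -2*harvest_rate + 122.
Linear in harvest_rate, so extremes are at the endpoints: harvest_rate = -1 gives oxygen = 124; harvest_rate = 5 gives oxygen = 112.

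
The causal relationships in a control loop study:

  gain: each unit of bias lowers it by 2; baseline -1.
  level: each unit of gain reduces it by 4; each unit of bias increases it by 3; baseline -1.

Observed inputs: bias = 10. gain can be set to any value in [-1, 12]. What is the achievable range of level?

-19 to 33

Intervening on gain fixes its value directly, overriding its dependence on bias.
Substituting into the level equation gives level = -4*gain + 29.
Linear in gain, so extremes are at the endpoints: gain = -1 gives level = 33; gain = 12 gives level = -19.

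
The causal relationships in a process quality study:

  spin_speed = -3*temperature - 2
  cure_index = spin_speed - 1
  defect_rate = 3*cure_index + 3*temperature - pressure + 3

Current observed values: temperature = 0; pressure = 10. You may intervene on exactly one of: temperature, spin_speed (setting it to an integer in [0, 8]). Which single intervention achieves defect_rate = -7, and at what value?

Intervening on temperature: defect_rate = -6*temperature - 16. Reaching -7 requires temperature = -3/2, not an integer.
Intervening on spin_speed: with other inputs at their observed values, defect_rate = 3*spin_speed - 10. Solving for -7 gives spin_speed = 1, within [0, 8].

set spin_speed = 1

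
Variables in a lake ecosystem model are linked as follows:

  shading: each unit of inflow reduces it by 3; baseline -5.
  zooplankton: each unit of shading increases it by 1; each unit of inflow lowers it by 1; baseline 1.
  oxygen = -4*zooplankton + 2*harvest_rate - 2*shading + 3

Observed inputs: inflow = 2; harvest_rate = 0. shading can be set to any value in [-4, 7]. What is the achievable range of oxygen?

-35 to 31

Intervening on shading fixes its value directly, overriding its dependence on inflow.
Substituting into the zooplankton equation gives zooplankton = shading - 1.
Substituting into the oxygen equation gives oxygen = -6*shading + 7.
Linear in shading, so extremes are at the endpoints: shading = -4 gives oxygen = 31; shading = 7 gives oxygen = -35.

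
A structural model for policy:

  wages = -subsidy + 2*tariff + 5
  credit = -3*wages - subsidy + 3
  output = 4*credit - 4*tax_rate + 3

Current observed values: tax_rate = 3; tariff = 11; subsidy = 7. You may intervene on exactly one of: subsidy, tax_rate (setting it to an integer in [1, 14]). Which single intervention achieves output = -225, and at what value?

set subsidy = 12

Intervening on subsidy: with other inputs at their observed values, output = 8*subsidy - 321. Solving for -225 gives subsidy = 12, within [1, 14].
Intervening on tax_rate: output = -4*tax_rate - 253. Reaching -225 requires tax_rate = -7, outside [1, 14].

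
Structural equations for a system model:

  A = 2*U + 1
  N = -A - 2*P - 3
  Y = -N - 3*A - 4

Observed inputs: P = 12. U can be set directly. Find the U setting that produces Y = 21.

Substituting into the N equation gives N = -2*U - 28.
Substituting into the Y equation gives Y = -4*U + 21.
Solve -4*U + 21 = 21: U = (21 - 21) / -4 = 0.

U = 0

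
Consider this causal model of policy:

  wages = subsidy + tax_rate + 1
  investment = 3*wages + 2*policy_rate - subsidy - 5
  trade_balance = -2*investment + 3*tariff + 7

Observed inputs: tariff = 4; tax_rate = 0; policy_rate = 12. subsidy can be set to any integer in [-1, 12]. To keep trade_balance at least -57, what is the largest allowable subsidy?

subsidy = 8

Substituting into the wages equation gives wages = subsidy + 1.
Substituting into the investment equation gives investment = 2*subsidy + 22.
Substituting into the trade_balance equation gives trade_balance = -4*subsidy - 25.
Require -4*subsidy - 25 ≥ -57, so subsidy ≤ 8.
The largest integer in [-1, 12] satisfying this is 8.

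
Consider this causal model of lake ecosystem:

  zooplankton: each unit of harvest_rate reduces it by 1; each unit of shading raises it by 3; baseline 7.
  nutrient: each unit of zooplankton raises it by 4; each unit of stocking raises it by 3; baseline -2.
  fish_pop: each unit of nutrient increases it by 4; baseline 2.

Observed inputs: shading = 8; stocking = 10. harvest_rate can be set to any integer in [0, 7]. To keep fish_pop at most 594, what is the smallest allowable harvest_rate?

harvest_rate = 1

Substituting into the zooplankton equation gives zooplankton = -harvest_rate + 31.
So nutrient = -4*harvest_rate + 152.
fish_pop becomes -16*harvest_rate + 610.
Require -16*harvest_rate + 610 ≤ 594, so harvest_rate ≥ 1.
The smallest integer in [0, 7] satisfying this is 1.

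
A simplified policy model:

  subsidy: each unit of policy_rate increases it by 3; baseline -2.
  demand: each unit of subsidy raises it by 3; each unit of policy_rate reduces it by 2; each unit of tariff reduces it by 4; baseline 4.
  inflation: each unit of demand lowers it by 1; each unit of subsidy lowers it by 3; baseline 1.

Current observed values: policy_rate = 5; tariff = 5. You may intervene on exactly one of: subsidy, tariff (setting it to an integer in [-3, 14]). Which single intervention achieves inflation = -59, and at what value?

Intervening on subsidy: inflation = -6*subsidy + 27. Reaching -59 requires subsidy = 43/3, not an integer.
Intervening on tariff: with other inputs at their observed values, inflation = 4*tariff - 71. Solving for -59 gives tariff = 3, within [-3, 14].

set tariff = 3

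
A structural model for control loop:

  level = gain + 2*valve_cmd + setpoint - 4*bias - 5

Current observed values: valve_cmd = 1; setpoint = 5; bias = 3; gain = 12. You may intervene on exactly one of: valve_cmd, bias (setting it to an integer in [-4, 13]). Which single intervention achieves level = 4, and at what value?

set valve_cmd = 2

Intervening on valve_cmd: with other inputs at their observed values, level = 2*valve_cmd. Solving for 4 gives valve_cmd = 2, within [-4, 13].
Intervening on bias: level = -4*bias + 14. Reaching 4 requires bias = 5/2, not an integer.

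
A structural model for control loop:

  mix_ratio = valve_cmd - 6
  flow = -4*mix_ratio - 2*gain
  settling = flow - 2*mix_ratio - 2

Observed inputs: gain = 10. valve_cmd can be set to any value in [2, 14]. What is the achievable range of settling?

-70 to 2

Substituting into the flow equation gives flow = -4*valve_cmd + 4.
Substituting into the settling equation gives settling = -6*valve_cmd + 14.
Linear in valve_cmd, so extremes are at the endpoints: valve_cmd = 2 gives settling = 2; valve_cmd = 14 gives settling = -70.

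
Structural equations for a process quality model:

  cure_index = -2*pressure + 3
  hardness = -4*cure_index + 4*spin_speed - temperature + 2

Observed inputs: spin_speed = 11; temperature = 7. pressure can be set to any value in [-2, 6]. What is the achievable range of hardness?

Substituting into the hardness equation gives hardness = 8*pressure + 27.
Linear in pressure, so extremes are at the endpoints: pressure = -2 gives hardness = 11; pressure = 6 gives hardness = 75.

11 to 75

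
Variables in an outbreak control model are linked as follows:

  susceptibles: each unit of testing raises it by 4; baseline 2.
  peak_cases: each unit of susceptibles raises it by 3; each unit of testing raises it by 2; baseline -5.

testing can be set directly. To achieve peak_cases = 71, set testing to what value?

testing = 5

Substituting into the peak_cases equation gives peak_cases = 14*testing + 1.
Solve 14*testing + 1 = 71: testing = (71 - 1) / 14 = 5.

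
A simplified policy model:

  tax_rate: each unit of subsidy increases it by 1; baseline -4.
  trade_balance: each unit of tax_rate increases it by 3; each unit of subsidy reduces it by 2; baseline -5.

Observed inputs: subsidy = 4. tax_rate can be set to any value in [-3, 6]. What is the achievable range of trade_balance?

Intervening on tax_rate fixes its value directly, overriding its dependence on subsidy.
Substituting into the trade_balance equation gives trade_balance = 3*tax_rate - 13.
Linear in tax_rate, so extremes are at the endpoints: tax_rate = -3 gives trade_balance = -22; tax_rate = 6 gives trade_balance = 5.

-22 to 5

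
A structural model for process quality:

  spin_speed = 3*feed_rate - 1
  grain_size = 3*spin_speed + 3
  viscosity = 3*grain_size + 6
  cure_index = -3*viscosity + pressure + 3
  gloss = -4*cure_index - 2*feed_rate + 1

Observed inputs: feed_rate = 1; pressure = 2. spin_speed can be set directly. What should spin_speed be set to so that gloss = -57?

Intervening on spin_speed fixes its value directly, overriding its dependence on feed_rate.
Substituting into the viscosity equation gives viscosity = 9*spin_speed + 15.
Substituting into the cure_index equation gives cure_index = -27*spin_speed - 40.
This gives gloss = 108*spin_speed + 159.
Solve 108*spin_speed + 159 = -57: spin_speed = (-57 - 159) / 108 = -2.

spin_speed = -2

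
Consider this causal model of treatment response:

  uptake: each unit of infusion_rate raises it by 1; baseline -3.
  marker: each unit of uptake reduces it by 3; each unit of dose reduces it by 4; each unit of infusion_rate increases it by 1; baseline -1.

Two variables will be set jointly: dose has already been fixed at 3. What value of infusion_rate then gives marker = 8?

infusion_rate = -6

With dose held at 3:
Substituting into the marker equation gives marker = -2*infusion_rate - 4.
Solve -2*infusion_rate - 4 = 8: infusion_rate = (8 + 4) / -2 = -6.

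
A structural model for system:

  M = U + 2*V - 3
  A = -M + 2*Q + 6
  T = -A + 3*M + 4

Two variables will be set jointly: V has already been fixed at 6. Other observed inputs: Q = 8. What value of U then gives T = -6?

With V held at 6:
Substituting into the M equation gives M = U + 9.
Substituting into the A equation gives A = -U + 13.
This gives T = 4*U + 18.
Solve 4*U + 18 = -6: U = (-6 - 18) / 4 = -6.

U = -6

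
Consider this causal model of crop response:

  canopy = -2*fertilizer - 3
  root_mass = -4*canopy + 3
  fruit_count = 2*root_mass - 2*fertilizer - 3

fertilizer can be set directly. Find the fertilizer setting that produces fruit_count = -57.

Substituting into the root_mass equation gives root_mass = 8*fertilizer + 15.
fruit_count becomes 14*fertilizer + 27.
Solve 14*fertilizer + 27 = -57: fertilizer = (-57 - 27) / 14 = -6.

fertilizer = -6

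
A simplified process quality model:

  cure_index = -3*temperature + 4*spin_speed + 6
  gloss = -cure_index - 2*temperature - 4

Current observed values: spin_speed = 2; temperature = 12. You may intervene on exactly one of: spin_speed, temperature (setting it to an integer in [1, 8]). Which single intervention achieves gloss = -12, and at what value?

Intervening on spin_speed: gloss = -4*spin_speed + 2. Reaching -12 requires spin_speed = 7/2, not an integer.
Intervening on temperature: with other inputs at their observed values, gloss = temperature - 18. Solving for -12 gives temperature = 6, within [1, 8].

set temperature = 6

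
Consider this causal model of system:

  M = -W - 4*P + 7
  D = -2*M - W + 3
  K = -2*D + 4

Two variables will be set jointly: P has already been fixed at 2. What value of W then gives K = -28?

With P held at 2:
Substituting into the M equation gives M = -W - 1.
So D = W + 5.
Substituting into the K equation gives K = -2*W - 6.
Solve -2*W - 6 = -28: W = (-28 + 6) / -2 = 11.

W = 11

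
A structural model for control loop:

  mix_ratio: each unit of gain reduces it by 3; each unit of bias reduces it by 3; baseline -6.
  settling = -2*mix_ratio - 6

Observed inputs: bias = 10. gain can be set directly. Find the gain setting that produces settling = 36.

gain = -5

Substituting into the mix_ratio equation gives mix_ratio = -3*gain - 36.
Substituting into the settling equation gives settling = 6*gain + 66.
Solve 6*gain + 66 = 36: gain = (36 - 66) / 6 = -5.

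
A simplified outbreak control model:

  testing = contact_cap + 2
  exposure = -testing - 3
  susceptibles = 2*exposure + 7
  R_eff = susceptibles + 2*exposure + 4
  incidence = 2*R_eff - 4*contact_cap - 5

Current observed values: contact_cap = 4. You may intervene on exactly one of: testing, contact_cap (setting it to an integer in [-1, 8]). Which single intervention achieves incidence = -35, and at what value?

set contact_cap = 1

Intervening on testing: incidence = -8*testing - 23. Reaching -35 requires testing = 3/2, not an integer.
Intervening on contact_cap: with other inputs at their observed values, incidence = -12*contact_cap - 23. Solving for -35 gives contact_cap = 1, within [-1, 8].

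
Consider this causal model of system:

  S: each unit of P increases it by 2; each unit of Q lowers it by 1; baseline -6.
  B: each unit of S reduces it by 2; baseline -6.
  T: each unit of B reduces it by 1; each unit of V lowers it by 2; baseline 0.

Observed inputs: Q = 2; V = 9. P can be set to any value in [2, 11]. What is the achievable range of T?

-20 to 16

Substituting into the S equation gives S = 2*P - 8.
This gives B = -4*P + 10.
So T = 4*P - 28.
Linear in P, so extremes are at the endpoints: P = 2 gives T = -20; P = 11 gives T = 16.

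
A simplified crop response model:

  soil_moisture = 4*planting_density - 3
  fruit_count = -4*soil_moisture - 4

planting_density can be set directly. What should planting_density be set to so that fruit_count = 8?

Substituting into the fruit_count equation gives fruit_count = -16*planting_density + 8.
Solve -16*planting_density + 8 = 8: planting_density = (8 - 8) / -16 = 0.

planting_density = 0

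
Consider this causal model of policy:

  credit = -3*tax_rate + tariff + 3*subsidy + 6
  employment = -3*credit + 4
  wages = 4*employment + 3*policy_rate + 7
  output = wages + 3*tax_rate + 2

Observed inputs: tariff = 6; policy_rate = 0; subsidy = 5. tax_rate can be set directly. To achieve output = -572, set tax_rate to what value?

tax_rate = -7

Substituting into the credit equation gives credit = -3*tax_rate + 27.
Substituting into the employment equation gives employment = 9*tax_rate - 77.
Substituting into the wages equation gives wages = 36*tax_rate - 301.
Substituting into the output equation gives output = 39*tax_rate - 299.
Solve 39*tax_rate - 299 = -572: tax_rate = (-572 + 299) / 39 = -7.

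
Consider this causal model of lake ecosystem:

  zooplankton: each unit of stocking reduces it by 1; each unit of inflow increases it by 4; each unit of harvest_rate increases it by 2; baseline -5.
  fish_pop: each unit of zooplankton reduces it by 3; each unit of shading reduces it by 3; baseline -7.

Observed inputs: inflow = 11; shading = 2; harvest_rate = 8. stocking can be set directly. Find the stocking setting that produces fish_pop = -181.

Substituting into the zooplankton equation gives zooplankton = -stocking + 55.
This gives fish_pop = 3*stocking - 178.
Solve 3*stocking - 178 = -181: stocking = (-181 + 178) / 3 = -1.

stocking = -1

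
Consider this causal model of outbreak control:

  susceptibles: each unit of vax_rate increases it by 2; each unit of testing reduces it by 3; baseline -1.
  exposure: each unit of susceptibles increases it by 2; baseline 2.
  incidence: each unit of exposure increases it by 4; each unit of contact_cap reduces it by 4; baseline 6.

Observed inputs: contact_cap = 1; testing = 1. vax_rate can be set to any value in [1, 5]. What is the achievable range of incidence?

Substituting into the susceptibles equation gives susceptibles = 2*vax_rate - 4.
exposure becomes 4*vax_rate - 6.
Substituting into the incidence equation gives incidence = 16*vax_rate - 22.
Linear in vax_rate, so extremes are at the endpoints: vax_rate = 1 gives incidence = -6; vax_rate = 5 gives incidence = 58.

-6 to 58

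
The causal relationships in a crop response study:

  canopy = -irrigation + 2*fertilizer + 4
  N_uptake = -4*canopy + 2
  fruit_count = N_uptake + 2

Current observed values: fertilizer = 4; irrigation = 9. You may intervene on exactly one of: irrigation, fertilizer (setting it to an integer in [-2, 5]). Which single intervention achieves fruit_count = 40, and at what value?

Intervening on irrigation: fruit_count = 4*irrigation - 44. Reaching 40 requires irrigation = 21, outside [-2, 5].
Intervening on fertilizer: with other inputs at their observed values, fruit_count = -8*fertilizer + 24. Solving for 40 gives fertilizer = -2, within [-2, 5].

set fertilizer = -2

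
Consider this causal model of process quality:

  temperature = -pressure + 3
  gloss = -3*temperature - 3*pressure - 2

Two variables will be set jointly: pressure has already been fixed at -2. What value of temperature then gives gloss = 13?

With pressure held at -2:
Intervening on temperature fixes its value directly, overriding its dependence on pressure.
Substituting into the gloss equation gives gloss = -3*temperature + 4.
Solve -3*temperature + 4 = 13: temperature = (13 - 4) / -3 = -3.

temperature = -3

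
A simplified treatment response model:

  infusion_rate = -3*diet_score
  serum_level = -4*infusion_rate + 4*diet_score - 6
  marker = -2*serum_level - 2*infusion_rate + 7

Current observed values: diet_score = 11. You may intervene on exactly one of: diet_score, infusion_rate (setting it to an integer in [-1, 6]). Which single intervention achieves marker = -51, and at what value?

set infusion_rate = 3

Intervening on diet_score: marker = -26*diet_score + 19. Reaching -51 requires diet_score = 35/13, not an integer.
Intervening on infusion_rate: with other inputs at their observed values, marker = 6*infusion_rate - 69. Solving for -51 gives infusion_rate = 3, within [-1, 6].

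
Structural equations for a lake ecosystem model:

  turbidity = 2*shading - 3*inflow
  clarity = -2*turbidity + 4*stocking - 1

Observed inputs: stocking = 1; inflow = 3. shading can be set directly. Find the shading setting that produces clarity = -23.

Substituting into the turbidity equation gives turbidity = 2*shading - 9.
So clarity = -4*shading + 21.
Solve -4*shading + 21 = -23: shading = (-23 - 21) / -4 = 11.

shading = 11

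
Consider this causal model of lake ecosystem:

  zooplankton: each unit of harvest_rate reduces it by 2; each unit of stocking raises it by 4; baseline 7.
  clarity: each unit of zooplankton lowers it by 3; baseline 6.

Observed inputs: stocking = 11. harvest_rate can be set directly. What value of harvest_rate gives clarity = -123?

Substituting into the zooplankton equation gives zooplankton = -2*harvest_rate + 51.
Substituting into the clarity equation gives clarity = 6*harvest_rate - 147.
Solve 6*harvest_rate - 147 = -123: harvest_rate = (-123 + 147) / 6 = 4.

harvest_rate = 4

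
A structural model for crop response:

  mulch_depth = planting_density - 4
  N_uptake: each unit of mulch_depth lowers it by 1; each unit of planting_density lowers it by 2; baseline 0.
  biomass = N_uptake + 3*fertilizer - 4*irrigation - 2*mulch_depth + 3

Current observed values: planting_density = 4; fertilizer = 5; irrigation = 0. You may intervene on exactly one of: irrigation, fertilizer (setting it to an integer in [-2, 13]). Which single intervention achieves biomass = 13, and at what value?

set fertilizer = 6

Intervening on irrigation: biomass = -4*irrigation + 10. Reaching 13 requires irrigation = -3/4, not an integer.
Intervening on fertilizer: with other inputs at their observed values, biomass = 3*fertilizer - 5. Solving for 13 gives fertilizer = 6, within [-2, 13].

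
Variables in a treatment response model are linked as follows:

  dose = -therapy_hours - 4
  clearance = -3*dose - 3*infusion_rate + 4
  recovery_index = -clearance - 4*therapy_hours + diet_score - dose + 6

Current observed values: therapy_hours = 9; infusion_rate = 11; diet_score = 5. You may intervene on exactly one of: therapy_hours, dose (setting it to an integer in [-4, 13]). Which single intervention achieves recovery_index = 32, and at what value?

set therapy_hours = 0

Intervening on therapy_hours: with other inputs at their observed values, recovery_index = -6*therapy_hours + 32. Solving for 32 gives therapy_hours = 0, within [-4, 13].
Intervening on dose: recovery_index = 2*dose + 4. Reaching 32 requires dose = 14, outside [-4, 13].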